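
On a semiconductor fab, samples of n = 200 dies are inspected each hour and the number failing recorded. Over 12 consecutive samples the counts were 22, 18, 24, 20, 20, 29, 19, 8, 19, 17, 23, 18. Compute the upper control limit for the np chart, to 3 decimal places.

32.407

p̄ = Σdᵢ / (k·n) = 237 / (12 × 200) = 0.09875
UCL = np̄ + 3·√(np̄(1−p̄)) = 19.7500 + 3 × √(19.7500×0.90125) = 19.7500 + 3 × 4.2190 = 32.4069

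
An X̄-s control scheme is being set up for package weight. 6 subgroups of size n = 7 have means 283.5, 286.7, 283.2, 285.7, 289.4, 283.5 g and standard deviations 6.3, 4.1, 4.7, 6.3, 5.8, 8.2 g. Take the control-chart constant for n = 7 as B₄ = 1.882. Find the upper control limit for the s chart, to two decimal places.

11.10

s̄ = (6.3 + 4.1 + 4.7 + 6.3 + 5.8 + 8.2) / 6 = 5.9000
UCL_s = B₄·s̄ = 1.882 × 5.9000 = 11.1038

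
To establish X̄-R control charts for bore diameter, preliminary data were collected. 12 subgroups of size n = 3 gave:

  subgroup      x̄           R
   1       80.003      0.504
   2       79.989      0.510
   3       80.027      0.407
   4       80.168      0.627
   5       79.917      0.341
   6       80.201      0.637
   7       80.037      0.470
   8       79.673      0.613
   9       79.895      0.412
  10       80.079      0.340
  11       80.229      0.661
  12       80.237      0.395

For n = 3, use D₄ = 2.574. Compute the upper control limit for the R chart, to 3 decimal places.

1.269

R̄ = (0.504 + 0.510 + 0.407 + 0.627 + 0.341 + 0.637 + 0.470 + 0.613 + 0.412 + 0.340 + 0.661 + 0.395) / 12 = 5.9170 / 12 = 0.4931
UCL_R = D₄·R̄ = 2.574 × 0.4931 = 1.2692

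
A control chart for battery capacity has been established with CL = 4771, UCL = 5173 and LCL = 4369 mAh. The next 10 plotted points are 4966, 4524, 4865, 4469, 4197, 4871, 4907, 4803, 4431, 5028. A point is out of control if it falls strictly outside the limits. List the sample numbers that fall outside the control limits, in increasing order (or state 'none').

Compare each point to [4369, 5173]: sample 5 = 4197 < LCL.

5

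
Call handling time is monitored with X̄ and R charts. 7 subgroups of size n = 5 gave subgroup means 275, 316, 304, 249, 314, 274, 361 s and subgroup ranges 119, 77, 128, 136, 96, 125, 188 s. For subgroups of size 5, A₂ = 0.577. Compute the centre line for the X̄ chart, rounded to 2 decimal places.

X̄̄ = (275 + 316 + 304 + 249 + 314 + 274 + 361) / 7 = 2093.0000 / 7 = 299.0000
CL = X̄̄ = 299.0000

299.00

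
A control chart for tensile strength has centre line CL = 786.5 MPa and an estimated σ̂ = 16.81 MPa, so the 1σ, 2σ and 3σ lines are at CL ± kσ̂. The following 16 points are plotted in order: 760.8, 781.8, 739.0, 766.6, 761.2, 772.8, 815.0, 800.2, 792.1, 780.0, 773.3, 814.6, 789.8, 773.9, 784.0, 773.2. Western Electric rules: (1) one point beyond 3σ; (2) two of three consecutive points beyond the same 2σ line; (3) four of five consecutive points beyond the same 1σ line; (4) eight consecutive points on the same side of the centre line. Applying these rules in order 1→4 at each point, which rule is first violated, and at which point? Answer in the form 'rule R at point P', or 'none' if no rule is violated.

rule 3 at point 5

Zone of each point (C = within 1σ̂, B = 1σ̂–2σ̂, A = 2σ̂–3σ̂, * = beyond 3σ̂; sign = side of CL): 1:-B, 2:-C, 3:-A, 4:-B, 5:-B, 6:-C, 7:+B, 8:+C, 9:+C, 10:-C, 11:-C, 12:+B, 13:+C, 14:-C, 15:-C, 16:-C
Rule 3 (four of five consecutive points beyond the same 1σ limit) is satisfied at point 5.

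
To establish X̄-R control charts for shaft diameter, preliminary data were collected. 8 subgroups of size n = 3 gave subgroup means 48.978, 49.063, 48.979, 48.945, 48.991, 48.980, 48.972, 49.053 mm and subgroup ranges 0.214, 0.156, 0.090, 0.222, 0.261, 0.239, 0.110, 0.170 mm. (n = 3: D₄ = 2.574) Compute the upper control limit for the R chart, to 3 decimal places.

R̄ = (0.214 + 0.156 + 0.090 + 0.222 + 0.261 + 0.239 + 0.110 + 0.170) / 8 = 1.4620 / 8 = 0.1827
UCL_R = D₄·R̄ = 2.574 × 0.1827 = 0.4704

0.470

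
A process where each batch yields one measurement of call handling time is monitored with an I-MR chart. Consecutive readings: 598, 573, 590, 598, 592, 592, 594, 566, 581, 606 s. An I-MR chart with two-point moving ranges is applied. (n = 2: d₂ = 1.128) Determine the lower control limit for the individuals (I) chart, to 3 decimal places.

551.766

X̄ = (598 + 573 + 590 + 598 + 592 + 592 + 594 + 566 + 581 + 606) / 10 = 589.0000
Moving ranges: 25, 17, 8, 6, 0, 2, 28, 15, 25; M̄R̄ = 126.0000 / 9 = 14.0000
LCL = X̄ − 3·M̄R̄/d₂ = 589.0000 − 3 × 14.0000 / 1.128 = 551.7660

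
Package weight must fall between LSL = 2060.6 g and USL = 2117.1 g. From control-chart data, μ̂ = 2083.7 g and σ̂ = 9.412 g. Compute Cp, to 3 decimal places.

1.000

Cp = (USL − LSL) / (6σ̂) = (2117.1 − 2060.6) / (6 × 9.412) = 56.5000 / 56.4720 = 1.0005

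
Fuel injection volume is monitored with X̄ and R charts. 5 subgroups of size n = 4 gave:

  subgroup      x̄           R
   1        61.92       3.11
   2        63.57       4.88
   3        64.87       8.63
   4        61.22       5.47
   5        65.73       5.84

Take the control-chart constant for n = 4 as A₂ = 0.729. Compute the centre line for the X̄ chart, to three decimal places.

63.462

X̄̄ = (61.92 + 63.57 + 64.87 + 61.22 + 65.73) / 5 = 317.3100 / 5 = 63.4620
CL = X̄̄ = 63.4620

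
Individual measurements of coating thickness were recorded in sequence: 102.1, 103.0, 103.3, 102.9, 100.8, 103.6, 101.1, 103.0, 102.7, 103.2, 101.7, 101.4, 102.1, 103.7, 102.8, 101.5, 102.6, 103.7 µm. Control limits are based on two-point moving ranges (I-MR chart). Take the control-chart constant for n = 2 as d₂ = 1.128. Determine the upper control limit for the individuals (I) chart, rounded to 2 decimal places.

X̄ = (102.1 + 103.0 + 103.3 + 102.9 + 100.8 + 103.6 + 101.1 + 103.0 + 102.7 + 103.2 + 101.7 + 101.4 + 102.1 + 103.7 + 102.8 + 101.5 + 102.6 + 103.7) / 18 = 102.5111
Moving ranges: 0.9, 0.3, 0.4, 2.1, 2.8, 2.5, 1.9, 0.3, 0.5, 1.5, 0.3, 0.7, 1.6, 0.9, 1.3, 1.1, 1.1; M̄R̄ = 20.2000 / 17 = 1.1882
UCL = X̄ + 3·M̄R̄/d₂ = 102.5111 + 3 × 1.1882 / 1.128 = 105.6713

105.67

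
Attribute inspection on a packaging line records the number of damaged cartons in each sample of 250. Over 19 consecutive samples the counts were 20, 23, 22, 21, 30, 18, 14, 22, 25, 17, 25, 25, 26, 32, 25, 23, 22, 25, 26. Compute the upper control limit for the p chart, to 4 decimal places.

p̄ = Σdᵢ / (k·n) = 441 / (19 × 250) = 0.09284
UCL = p̄ + 3·√(p̄(1−p̄)/n) = 0.09284 + 3 × √(0.09284×0.90716/250) = 0.09284 + 3 × 0.01835 = 0.14791

0.1479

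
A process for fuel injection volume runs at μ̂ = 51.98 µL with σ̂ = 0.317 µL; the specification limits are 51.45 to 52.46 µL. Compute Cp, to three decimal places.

Cp = (USL − LSL) / (6σ̂) = (52.46 − 51.45) / (6 × 0.317) = 1.0100 / 1.9020 = 0.5310

0.531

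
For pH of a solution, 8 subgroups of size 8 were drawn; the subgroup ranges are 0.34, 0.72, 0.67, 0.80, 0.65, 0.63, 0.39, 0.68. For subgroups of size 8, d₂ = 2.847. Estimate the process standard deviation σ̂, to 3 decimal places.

0.214

R̄ = (0.34 + 0.72 + 0.67 + 0.80 + 0.65 + 0.63 + 0.39 + 0.68) / 8 = 0.6100
σ̂ = R̄ / d₂ = 0.6100 / 2.847 = 0.2143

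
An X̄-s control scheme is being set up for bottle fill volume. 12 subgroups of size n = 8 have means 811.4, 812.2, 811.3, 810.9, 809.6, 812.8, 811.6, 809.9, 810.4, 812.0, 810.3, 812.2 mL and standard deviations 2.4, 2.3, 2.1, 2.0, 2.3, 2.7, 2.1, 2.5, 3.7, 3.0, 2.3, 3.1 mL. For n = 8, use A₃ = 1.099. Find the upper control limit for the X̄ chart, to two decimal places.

814.01

X̄̄ = (811.4 + 812.2 + 811.3 + 810.9 + 809.6 + 812.8 + 811.6 + 809.9 + 810.4 + 812.0 + 810.3 + 812.2) / 12 = 811.2167
s̄ = (2.4 + 2.3 + 2.1 + 2.0 + 2.3 + 2.7 + 2.1 + 2.5 + 3.7 + 3.0 + 2.3 + 3.1) / 12 = 2.5417
UCL = X̄̄ + A₃·s̄ = 811.2167 + 1.099 × 2.5417 = 814.0100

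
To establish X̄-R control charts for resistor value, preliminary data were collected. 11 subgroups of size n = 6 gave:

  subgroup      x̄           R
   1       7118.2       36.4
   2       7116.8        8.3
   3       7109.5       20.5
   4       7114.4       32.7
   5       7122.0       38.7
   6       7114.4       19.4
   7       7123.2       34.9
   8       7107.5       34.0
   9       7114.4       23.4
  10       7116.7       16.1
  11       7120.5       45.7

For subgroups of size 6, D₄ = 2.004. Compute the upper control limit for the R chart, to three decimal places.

R̄ = (36.4 + 8.3 + 20.5 + 32.7 + 38.7 + 19.4 + 34.9 + 34.0 + 23.4 + 16.1 + 45.7) / 11 = 310.1000 / 11 = 28.1909
UCL_R = D₄·R̄ = 2.004 × 28.1909 = 56.4946

56.495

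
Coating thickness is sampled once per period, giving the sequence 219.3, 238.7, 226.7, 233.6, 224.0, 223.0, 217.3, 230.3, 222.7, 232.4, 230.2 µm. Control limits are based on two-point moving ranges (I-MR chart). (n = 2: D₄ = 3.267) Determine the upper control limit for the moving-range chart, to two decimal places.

Moving ranges: 19.4, 12.0, 6.9, 9.6, 1.0, 5.7, 13.0, 7.6, 9.7, 2.2; M̄R̄ = 87.1000 / 10 = 8.7100
UCL_MR = D₄·M̄R̄ = 3.267 × 8.7100 = 28.4556

28.46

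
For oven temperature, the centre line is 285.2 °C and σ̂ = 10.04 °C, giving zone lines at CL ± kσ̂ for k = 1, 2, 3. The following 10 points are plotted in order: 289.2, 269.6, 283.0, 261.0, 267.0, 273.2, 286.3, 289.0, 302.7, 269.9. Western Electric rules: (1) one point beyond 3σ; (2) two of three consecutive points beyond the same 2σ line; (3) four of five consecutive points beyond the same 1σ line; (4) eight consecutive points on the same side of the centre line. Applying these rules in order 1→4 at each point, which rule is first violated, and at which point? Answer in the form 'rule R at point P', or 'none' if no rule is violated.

rule 3 at point 6

Zone of each point (C = within 1σ̂, B = 1σ̂–2σ̂, A = 2σ̂–3σ̂, * = beyond 3σ̂; sign = side of CL): 1:+C, 2:-B, 3:-C, 4:-A, 5:-B, 6:-B, 7:+C, 8:+C, 9:+B, 10:-B
Rule 3 (four of five consecutive points beyond the same 1σ limit) is satisfied at point 6.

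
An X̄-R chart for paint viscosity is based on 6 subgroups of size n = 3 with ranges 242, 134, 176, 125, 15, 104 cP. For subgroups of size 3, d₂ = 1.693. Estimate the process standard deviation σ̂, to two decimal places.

78.36

R̄ = (242 + 134 + 176 + 125 + 15 + 104) / 6 = 132.6667
σ̂ = R̄ / d₂ = 132.6667 / 1.693 = 78.3619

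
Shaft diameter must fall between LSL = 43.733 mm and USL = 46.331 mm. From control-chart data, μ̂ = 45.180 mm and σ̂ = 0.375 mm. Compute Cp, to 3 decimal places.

1.155

Cp = (USL − LSL) / (6σ̂) = (46.331 − 43.733) / (6 × 0.375) = 2.5980 / 2.2500 = 1.1547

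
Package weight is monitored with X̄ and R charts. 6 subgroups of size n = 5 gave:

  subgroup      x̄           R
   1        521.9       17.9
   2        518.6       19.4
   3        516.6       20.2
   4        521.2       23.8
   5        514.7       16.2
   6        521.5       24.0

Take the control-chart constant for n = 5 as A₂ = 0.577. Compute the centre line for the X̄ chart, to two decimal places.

519.08

X̄̄ = (521.9 + 518.6 + 516.6 + 521.2 + 514.7 + 521.5) / 6 = 3114.5000 / 6 = 519.0833
CL = X̄̄ = 519.0833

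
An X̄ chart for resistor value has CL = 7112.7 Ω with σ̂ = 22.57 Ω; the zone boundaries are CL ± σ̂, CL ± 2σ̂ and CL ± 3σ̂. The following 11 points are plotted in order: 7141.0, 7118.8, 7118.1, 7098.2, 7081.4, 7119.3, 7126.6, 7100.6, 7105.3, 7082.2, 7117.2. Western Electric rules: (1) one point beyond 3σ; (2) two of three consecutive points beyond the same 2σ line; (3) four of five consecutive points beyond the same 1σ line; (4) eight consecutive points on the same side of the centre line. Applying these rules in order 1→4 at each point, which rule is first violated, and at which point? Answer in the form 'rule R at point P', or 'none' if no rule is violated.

none

Zone of each point (C = within 1σ̂, B = 1σ̂–2σ̂, A = 2σ̂–3σ̂, * = beyond 3σ̂; sign = side of CL): 1:+B, 2:+C, 3:+C, 4:-C, 5:-B, 6:+C, 7:+C, 8:-C, 9:-C, 10:-B, 11:+C
No rule fires across all 11 points.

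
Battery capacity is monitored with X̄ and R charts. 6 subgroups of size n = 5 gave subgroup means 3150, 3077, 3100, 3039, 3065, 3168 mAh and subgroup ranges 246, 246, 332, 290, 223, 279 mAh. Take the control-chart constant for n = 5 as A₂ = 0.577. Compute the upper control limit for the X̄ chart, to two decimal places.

3255.24

X̄̄ = (3150 + 3077 + 3100 + 3039 + 3065 + 3168) / 6 = 18599.0000 / 6 = 3099.8333
R̄ = (246 + 246 + 332 + 290 + 223 + 279) / 6 = 1616.0000 / 6 = 269.3333
UCL = X̄̄ + A₂·R̄ = 3099.8333 + 0.577 × 269.3333 = 3255.2387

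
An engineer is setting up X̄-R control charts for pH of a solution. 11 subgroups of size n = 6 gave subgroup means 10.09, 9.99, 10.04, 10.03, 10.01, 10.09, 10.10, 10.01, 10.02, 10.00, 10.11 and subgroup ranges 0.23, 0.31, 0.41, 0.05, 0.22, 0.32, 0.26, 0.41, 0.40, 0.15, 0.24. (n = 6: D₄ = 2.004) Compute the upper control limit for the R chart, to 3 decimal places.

R̄ = (0.23 + 0.31 + 0.41 + 0.05 + 0.22 + 0.32 + 0.26 + 0.41 + 0.40 + 0.15 + 0.24) / 11 = 3.0000 / 11 = 0.2727
UCL_R = D₄·R̄ = 2.004 × 0.2727 = 0.5465

0.547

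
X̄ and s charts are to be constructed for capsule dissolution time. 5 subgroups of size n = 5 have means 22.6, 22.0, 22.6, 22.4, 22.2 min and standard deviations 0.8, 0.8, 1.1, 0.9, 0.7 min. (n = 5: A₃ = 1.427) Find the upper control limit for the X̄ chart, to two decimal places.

23.59

X̄̄ = (22.6 + 22.0 + 22.6 + 22.4 + 22.2) / 5 = 22.3600
s̄ = (0.8 + 0.8 + 1.1 + 0.9 + 0.7) / 5 = 0.8600
UCL = X̄̄ + A₃·s̄ = 22.3600 + 1.427 × 0.8600 = 23.5872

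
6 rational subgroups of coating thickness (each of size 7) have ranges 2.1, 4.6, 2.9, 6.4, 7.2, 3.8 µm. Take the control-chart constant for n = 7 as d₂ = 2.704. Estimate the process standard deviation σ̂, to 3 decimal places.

1.664

R̄ = (2.1 + 4.6 + 2.9 + 6.4 + 7.2 + 3.8) / 6 = 4.5000
σ̂ = R̄ / d₂ = 4.5000 / 2.704 = 1.6642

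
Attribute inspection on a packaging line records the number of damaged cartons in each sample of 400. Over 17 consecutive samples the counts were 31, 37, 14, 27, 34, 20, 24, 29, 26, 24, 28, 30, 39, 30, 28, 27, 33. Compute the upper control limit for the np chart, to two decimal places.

43.68

p̄ = Σdᵢ / (k·n) = 481 / (17 × 400) = 0.07074
UCL = np̄ + 3·√(np̄(1−p̄)) = 28.2941 + 3 × √(28.2941×0.92926) = 28.2941 + 3 × 5.1276 = 43.6770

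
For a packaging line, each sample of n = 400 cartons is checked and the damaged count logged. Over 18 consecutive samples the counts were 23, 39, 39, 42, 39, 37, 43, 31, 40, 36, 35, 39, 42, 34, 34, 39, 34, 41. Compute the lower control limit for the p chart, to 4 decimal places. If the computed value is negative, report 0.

0.0492

p̄ = Σdᵢ / (k·n) = 667 / (18 × 400) = 0.09264
LCL = p̄ − 3·√(p̄(1−p̄)/n) = 0.09264 − 3 × 0.01450 = 0.04915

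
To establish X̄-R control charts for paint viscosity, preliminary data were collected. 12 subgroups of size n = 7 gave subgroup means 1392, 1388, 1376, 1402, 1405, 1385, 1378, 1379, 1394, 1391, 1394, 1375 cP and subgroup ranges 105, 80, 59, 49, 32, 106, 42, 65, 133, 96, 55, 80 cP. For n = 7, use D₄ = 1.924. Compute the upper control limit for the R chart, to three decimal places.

144.621

R̄ = (105 + 80 + 59 + 49 + 32 + 106 + 42 + 65 + 133 + 96 + 55 + 80) / 12 = 902.0000 / 12 = 75.1667
UCL_R = D₄·R̄ = 1.924 × 75.1667 = 144.6207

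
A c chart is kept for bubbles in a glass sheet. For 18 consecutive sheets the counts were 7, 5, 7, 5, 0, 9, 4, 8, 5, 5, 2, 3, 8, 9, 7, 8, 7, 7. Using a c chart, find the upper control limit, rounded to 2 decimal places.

c̄ = (7 + 5 + 7 + 5 + 0 + 9 + 4 + 8 + 5 + 5 + 2 + 3 + 8 + 9 + 7 + 8 + 7 + 7) / 18 = 106 / 18 = 5.8889
UCL = c̄ + 3√c̄ = 5.8889 + 3 × √5.8889 = 5.8889 + 3 × 2.4267 = 13.1690

13.17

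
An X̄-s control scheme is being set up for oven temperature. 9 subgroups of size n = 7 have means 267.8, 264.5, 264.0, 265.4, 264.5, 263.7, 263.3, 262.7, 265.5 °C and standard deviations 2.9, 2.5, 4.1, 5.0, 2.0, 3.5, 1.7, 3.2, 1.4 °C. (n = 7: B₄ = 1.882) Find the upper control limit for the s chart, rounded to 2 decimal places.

5.50

s̄ = (2.9 + 2.5 + 4.1 + 5.0 + 2.0 + 3.5 + 1.7 + 3.2 + 1.4) / 9 = 2.9222
UCL_s = B₄·s̄ = 1.882 × 2.9222 = 5.4996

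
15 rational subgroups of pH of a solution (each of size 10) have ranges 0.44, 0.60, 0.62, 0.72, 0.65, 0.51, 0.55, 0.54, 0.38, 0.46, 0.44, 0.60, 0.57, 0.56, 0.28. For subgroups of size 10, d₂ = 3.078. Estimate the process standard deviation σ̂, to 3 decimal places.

0.172

R̄ = (0.44 + 0.60 + 0.62 + 0.72 + 0.65 + 0.51 + 0.55 + 0.54 + 0.38 + 0.46 + 0.44 + 0.60 + 0.57 + 0.56 + 0.28) / 15 = 0.5280
σ̂ = R̄ / d₂ = 0.5280 / 3.078 = 0.1715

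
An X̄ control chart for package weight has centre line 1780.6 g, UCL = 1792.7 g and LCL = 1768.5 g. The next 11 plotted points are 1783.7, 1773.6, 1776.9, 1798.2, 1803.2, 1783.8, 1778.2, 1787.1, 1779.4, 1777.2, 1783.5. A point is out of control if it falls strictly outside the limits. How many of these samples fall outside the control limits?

2

Compare each point to [1768.5, 1792.7]: sample 4 = 1798.2 > UCL; sample 5 = 1803.2 > UCL.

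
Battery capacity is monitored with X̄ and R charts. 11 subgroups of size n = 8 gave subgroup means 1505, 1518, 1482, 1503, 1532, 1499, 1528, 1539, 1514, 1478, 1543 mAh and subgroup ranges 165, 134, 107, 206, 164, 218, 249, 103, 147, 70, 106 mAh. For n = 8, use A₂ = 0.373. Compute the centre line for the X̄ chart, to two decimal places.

X̄̄ = (1505 + 1518 + 1482 + 1503 + 1532 + 1499 + 1528 + 1539 + 1514 + 1478 + 1543) / 11 = 16641.0000 / 11 = 1512.8182
CL = X̄̄ = 1512.8182

1512.82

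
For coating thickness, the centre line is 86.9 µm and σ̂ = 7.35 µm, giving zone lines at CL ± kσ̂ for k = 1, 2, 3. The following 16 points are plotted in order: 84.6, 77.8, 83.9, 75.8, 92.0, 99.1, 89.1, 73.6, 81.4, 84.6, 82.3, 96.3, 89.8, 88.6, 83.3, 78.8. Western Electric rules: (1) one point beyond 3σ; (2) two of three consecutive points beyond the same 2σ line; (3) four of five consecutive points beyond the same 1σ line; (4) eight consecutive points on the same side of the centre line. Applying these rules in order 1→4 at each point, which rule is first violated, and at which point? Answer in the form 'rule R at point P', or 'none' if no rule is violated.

Zone of each point (C = within 1σ̂, B = 1σ̂–2σ̂, A = 2σ̂–3σ̂, * = beyond 3σ̂; sign = side of CL): 1:-C, 2:-B, 3:-C, 4:-B, 5:+C, 6:+B, 7:+C, 8:-B, 9:-C, 10:-C, 11:-C, 12:+B, 13:+C, 14:+C, 15:-C, 16:-B
No rule fires across all 16 points.

none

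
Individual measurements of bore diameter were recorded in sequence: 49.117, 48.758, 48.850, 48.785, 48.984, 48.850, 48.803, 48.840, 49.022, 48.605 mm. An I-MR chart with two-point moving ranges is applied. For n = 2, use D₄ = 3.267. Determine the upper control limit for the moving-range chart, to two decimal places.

0.56

Moving ranges: 0.359, 0.092, 0.065, 0.199, 0.134, 0.047, 0.037, 0.182, 0.417; M̄R̄ = 1.5320 / 9 = 0.1702
UCL_MR = D₄·M̄R̄ = 3.267 × 0.1702 = 0.5561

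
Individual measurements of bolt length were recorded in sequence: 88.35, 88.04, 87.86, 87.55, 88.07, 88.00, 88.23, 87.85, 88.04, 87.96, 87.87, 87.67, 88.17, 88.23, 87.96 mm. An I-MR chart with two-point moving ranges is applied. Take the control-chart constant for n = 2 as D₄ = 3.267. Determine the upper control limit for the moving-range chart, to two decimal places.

Moving ranges: 0.31, 0.18, 0.31, 0.52, 0.07, 0.23, 0.38, 0.19, 0.08, 0.09, 0.20, 0.50, 0.06, 0.27; M̄R̄ = 3.3900 / 14 = 0.2421
UCL_MR = D₄·M̄R̄ = 3.267 × 0.2421 = 0.7911

0.79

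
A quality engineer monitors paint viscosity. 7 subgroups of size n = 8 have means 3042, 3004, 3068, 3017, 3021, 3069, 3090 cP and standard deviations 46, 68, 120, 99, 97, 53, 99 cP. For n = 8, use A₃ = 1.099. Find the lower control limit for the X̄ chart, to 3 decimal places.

X̄̄ = (3042 + 3004 + 3068 + 3017 + 3021 + 3069 + 3090) / 7 = 3044.4286
s̄ = (46 + 68 + 120 + 99 + 97 + 53 + 99) / 7 = 83.1429
LCL = X̄̄ − A₃·s̄ = 3044.4286 − 1.099 × 83.1429 = 2953.0546

2953.055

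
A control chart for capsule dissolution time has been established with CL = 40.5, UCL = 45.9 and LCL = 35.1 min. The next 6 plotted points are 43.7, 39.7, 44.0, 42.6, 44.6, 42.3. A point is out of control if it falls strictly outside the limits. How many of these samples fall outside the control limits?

0

All 6 points lie within [35.1, 45.9].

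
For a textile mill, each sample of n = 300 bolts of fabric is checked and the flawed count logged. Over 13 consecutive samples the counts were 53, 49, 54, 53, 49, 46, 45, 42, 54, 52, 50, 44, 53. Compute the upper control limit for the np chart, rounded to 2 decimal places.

68.83

p̄ = Σdᵢ / (k·n) = 644 / (13 × 300) = 0.16513
UCL = np̄ + 3·√(np̄(1−p̄)) = 49.5385 + 3 × √(49.5385×0.83487) = 49.5385 + 3 × 6.4310 = 68.8316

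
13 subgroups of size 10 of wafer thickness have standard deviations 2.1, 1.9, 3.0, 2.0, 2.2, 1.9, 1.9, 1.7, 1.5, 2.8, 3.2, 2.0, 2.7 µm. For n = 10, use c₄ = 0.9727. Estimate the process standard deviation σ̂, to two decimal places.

2.29

s̄ = (2.1 + 1.9 + 3.0 + 2.0 + 2.2 + 1.9 + 1.9 + 1.7 + 1.5 + 2.8 + 3.2 + 2.0 + 2.7) / 13 = 2.2231
σ̂ = s̄ / c₄ = 2.2231 / 0.9727 = 2.2855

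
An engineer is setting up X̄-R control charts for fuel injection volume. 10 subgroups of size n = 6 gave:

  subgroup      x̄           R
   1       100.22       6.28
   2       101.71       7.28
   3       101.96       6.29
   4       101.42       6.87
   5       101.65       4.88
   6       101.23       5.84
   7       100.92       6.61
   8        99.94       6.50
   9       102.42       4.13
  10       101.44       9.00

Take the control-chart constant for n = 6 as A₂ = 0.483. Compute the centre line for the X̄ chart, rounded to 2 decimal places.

101.29

X̄̄ = (100.22 + 101.71 + 101.96 + 101.42 + 101.65 + 101.23 + 100.92 + 99.94 + 102.42 + 101.44) / 10 = 1012.9100 / 10 = 101.2910
CL = X̄̄ = 101.2910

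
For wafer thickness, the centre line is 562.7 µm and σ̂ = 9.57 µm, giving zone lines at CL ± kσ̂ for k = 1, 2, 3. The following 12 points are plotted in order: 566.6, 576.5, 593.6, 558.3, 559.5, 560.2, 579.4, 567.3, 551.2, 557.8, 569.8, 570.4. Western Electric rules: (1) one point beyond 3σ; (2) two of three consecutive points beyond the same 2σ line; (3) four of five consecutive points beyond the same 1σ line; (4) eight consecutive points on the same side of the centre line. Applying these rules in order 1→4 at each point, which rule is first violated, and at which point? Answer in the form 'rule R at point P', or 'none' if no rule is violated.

rule 1 at point 3

Zone of each point (C = within 1σ̂, B = 1σ̂–2σ̂, A = 2σ̂–3σ̂, * = beyond 3σ̂; sign = side of CL): 1:+C, 2:+B, 3:+*, 4:-C, 5:-C, 6:-C, 7:+B, 8:+C, 9:-B, 10:-C, 11:+C, 12:+C
Rule 1 (one point beyond the 3σ limits) is satisfied at point 3.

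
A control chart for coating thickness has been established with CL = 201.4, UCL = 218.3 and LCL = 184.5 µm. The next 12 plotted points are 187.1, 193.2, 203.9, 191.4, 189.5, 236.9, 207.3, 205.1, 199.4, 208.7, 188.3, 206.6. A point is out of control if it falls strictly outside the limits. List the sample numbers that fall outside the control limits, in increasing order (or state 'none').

Compare each point to [184.5, 218.3]: sample 6 = 236.9 > UCL.

6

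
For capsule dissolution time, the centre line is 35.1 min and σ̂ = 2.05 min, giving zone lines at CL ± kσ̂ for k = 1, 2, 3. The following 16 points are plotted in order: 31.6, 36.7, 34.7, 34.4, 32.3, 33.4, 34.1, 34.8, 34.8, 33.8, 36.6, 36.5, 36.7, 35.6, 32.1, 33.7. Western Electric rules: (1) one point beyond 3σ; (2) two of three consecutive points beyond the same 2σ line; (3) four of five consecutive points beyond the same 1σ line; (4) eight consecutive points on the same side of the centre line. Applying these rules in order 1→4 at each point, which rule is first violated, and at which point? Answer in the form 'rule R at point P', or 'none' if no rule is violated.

Zone of each point (C = within 1σ̂, B = 1σ̂–2σ̂, A = 2σ̂–3σ̂, * = beyond 3σ̂; sign = side of CL): 1:-B, 2:+C, 3:-C, 4:-C, 5:-B, 6:-C, 7:-C, 8:-C, 9:-C, 10:-C, 11:+C, 12:+C, 13:+C, 14:+C, 15:-B, 16:-C
Rule 4 (eight consecutive points on the same side of the centre line) is satisfied at point 10.

rule 4 at point 10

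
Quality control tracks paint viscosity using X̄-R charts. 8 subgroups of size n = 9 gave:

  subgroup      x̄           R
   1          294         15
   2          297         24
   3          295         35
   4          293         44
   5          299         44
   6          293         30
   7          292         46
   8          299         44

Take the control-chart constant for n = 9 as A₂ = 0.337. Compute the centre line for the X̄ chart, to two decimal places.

295.25

X̄̄ = (294 + 297 + 295 + 293 + 299 + 293 + 292 + 299) / 8 = 2362.0000 / 8 = 295.2500
CL = X̄̄ = 295.2500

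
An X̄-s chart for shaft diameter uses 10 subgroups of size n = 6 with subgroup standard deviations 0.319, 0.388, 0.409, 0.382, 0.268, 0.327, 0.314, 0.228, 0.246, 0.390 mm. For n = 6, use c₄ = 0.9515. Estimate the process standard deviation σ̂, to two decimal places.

0.34

s̄ = (0.319 + 0.388 + 0.409 + 0.382 + 0.268 + 0.327 + 0.314 + 0.228 + 0.246 + 0.390) / 10 = 0.3271
σ̂ = s̄ / c₄ = 0.3271 / 0.9515 = 0.3438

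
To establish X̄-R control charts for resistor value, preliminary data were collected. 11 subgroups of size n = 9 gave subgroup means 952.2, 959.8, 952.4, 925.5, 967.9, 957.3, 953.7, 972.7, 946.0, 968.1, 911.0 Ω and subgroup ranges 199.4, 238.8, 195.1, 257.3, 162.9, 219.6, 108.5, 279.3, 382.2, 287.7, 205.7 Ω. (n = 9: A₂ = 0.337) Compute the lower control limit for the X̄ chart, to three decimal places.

873.800

X̄̄ = (952.2 + 959.8 + 952.4 + 925.5 + 967.9 + 957.3 + 953.7 + 972.7 + 946.0 + 968.1 + 911.0) / 11 = 10466.6000 / 11 = 951.5091
R̄ = (199.4 + 238.8 + 195.1 + 257.3 + 162.9 + 219.6 + 108.5 + 279.3 + 382.2 + 287.7 + 205.7) / 11 = 2536.5000 / 11 = 230.5909
LCL = X̄̄ − A₂·R̄ = 951.5091 − 0.337 × 230.5909 = 873.8000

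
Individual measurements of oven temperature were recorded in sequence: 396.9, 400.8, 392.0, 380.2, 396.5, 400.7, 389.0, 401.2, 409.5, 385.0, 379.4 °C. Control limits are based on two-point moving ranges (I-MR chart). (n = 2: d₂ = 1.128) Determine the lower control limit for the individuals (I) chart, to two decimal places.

X̄ = (396.9 + 400.8 + 392.0 + 380.2 + 396.5 + 400.7 + 389.0 + 401.2 + 409.5 + 385.0 + 379.4) / 11 = 393.7455
Moving ranges: 3.9, 8.8, 11.8, 16.3, 4.2, 11.7, 12.2, 8.3, 24.5, 5.6; M̄R̄ = 107.3000 / 10 = 10.7300
LCL = X̄ − 3·M̄R̄/d₂ = 393.7455 − 3 × 10.7300 / 1.128 = 365.2082

365.21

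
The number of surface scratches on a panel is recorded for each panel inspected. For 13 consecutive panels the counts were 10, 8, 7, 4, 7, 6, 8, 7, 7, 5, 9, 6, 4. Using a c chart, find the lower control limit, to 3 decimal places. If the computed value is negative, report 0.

0.000

c̄ = (10 + 8 + 7 + 4 + 7 + 6 + 8 + 7 + 7 + 5 + 9 + 6 + 4) / 13 = 88 / 13 = 6.7692
LCL = c̄ − 3√c̄ = 6.7692 − 3 × 2.6018 = -1.0361 → 0 (cannot be negative)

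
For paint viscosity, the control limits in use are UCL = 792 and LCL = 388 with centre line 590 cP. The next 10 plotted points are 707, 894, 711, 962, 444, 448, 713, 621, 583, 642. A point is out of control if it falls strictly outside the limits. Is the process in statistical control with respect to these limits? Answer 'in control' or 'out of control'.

Compare each point to [388, 792]: sample 2 = 894 > UCL; sample 4 = 962 > UCL.

out of control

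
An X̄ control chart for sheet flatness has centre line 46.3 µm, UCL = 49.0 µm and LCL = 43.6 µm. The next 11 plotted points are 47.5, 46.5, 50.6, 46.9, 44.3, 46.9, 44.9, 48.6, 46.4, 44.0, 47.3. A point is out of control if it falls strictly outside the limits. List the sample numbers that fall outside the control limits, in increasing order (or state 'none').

3

Compare each point to [43.6, 49.0]: sample 3 = 50.6 > UCL.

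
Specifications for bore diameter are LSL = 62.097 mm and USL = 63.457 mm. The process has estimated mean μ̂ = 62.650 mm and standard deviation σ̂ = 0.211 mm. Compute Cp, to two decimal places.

Cp = (USL − LSL) / (6σ̂) = (63.457 − 62.097) / (6 × 0.211) = 1.3600 / 1.2660 = 1.0742

1.07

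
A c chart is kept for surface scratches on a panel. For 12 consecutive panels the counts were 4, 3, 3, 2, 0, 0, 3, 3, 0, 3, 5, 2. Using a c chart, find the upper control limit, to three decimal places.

6.916

c̄ = (4 + 3 + 3 + 2 + 0 + 0 + 3 + 3 + 0 + 3 + 5 + 2) / 12 = 28 / 12 = 2.3333
UCL = c̄ + 3√c̄ = 2.3333 + 3 × √2.3333 = 2.3333 + 3 × 1.5275 = 6.9159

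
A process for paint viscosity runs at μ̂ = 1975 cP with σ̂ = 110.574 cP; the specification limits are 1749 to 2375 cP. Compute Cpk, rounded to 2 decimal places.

Cpu = (USL − μ̂) / (3σ̂) = (2375 − 1975) / (3 × 110.574) = 1.2058; Cpl = (μ̂ − LSL) / (3σ̂) = (1975 − 1749) / (3 × 110.574) = 0.6813; Cpk = min(Cpu, Cpl) = 0.6813

0.68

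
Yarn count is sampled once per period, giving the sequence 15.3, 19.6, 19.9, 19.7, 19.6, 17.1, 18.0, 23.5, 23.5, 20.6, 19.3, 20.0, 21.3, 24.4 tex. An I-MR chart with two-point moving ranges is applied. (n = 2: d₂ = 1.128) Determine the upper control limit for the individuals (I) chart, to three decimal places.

X̄ = (15.3 + 19.6 + 19.9 + 19.7 + 19.6 + 17.1 + 18.0 + 23.5 + 23.5 + 20.6 + 19.3 + 20.0 + 21.3 + 24.4) / 14 = 20.1286
Moving ranges: 4.3, 0.3, 0.2, 0.1, 2.5, 0.9, 5.5, 0.0, 2.9, 1.3, 0.7, 1.3, 3.1; M̄R̄ = 23.1000 / 13 = 1.7769
UCL = X̄ + 3·M̄R̄/d₂ = 20.1286 + 3 × 1.7769 / 1.128 = 24.8544

24.854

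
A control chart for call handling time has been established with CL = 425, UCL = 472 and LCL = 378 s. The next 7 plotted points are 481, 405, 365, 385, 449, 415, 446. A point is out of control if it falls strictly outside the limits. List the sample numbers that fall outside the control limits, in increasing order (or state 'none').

1, 3

Compare each point to [378, 472]: sample 1 = 481 > UCL; sample 3 = 365 < LCL.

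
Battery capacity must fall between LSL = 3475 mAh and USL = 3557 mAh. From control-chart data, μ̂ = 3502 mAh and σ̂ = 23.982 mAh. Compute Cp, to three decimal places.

0.570

Cp = (USL − LSL) / (6σ̂) = (3557 − 3475) / (6 × 23.982) = 82.0000 / 143.8920 = 0.5699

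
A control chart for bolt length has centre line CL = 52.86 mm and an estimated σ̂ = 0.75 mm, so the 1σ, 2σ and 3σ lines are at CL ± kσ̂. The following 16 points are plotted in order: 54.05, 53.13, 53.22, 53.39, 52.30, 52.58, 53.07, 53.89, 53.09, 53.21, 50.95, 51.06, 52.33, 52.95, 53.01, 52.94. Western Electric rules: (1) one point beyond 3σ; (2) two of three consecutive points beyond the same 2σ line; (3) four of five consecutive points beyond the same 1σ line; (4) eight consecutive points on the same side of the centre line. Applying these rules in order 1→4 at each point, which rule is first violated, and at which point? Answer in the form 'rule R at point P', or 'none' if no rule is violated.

rule 2 at point 12

Zone of each point (C = within 1σ̂, B = 1σ̂–2σ̂, A = 2σ̂–3σ̂, * = beyond 3σ̂; sign = side of CL): 1:+B, 2:+C, 3:+C, 4:+C, 5:-C, 6:-C, 7:+C, 8:+B, 9:+C, 10:+C, 11:-A, 12:-A, 13:-C, 14:+C, 15:+C, 16:+C
Rule 2 (two of three consecutive points beyond the same 2σ limit) is satisfied at point 12.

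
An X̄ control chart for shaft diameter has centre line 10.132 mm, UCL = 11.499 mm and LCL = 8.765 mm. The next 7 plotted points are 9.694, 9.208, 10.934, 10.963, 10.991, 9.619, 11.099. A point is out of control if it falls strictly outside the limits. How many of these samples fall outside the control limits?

0

All 7 points lie within [8.765, 11.499].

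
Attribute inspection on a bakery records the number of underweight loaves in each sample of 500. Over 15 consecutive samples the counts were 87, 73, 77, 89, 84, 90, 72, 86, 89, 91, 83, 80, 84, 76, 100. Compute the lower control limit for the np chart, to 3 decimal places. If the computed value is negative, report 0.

p̄ = Σdᵢ / (k·n) = 1261 / (15 × 500) = 0.16813
LCL = np̄ − 3·√(np̄(1−p̄)) = 84.0667 − 3 × 8.3626 = 58.9790

58.979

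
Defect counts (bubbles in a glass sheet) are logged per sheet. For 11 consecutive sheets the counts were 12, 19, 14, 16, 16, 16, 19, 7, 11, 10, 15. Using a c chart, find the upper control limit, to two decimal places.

c̄ = (12 + 19 + 14 + 16 + 16 + 16 + 19 + 7 + 11 + 10 + 15) / 11 = 155 / 11 = 14.0909
UCL = c̄ + 3√c̄ = 14.0909 + 3 × √14.0909 = 14.0909 + 3 × 3.7538 = 25.3523

25.35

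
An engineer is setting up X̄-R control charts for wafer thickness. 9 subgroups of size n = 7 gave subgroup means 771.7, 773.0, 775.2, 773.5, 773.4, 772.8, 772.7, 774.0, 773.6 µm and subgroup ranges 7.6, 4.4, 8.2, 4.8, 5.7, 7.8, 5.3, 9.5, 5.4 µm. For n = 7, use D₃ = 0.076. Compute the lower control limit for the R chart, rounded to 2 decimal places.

0.50

R̄ = (7.6 + 4.4 + 8.2 + 4.8 + 5.7 + 7.8 + 5.3 + 9.5 + 5.4) / 9 = 58.7000 / 9 = 6.5222
LCL_R = D₃·R̄ = 0.076 × 6.5222 = 0.4957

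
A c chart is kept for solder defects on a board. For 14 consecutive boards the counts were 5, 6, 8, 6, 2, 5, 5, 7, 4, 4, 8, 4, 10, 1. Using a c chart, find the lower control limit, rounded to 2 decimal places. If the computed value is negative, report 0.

c̄ = (5 + 6 + 8 + 6 + 2 + 5 + 5 + 7 + 4 + 4 + 8 + 4 + 10 + 1) / 14 = 75 / 14 = 5.3571
LCL = c̄ − 3√c̄ = 5.3571 − 3 × 2.3146 = -1.5865 → 0 (cannot be negative)

0.00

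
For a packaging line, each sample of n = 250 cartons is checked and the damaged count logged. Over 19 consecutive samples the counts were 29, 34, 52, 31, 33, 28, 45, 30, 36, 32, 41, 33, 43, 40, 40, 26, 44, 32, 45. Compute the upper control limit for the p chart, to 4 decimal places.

0.2131

p̄ = Σdᵢ / (k·n) = 694 / (19 × 250) = 0.14611
UCL = p̄ + 3·√(p̄(1−p̄)/n) = 0.14611 + 3 × √(0.14611×0.85389/250) = 0.14611 + 3 × 0.02234 = 0.21312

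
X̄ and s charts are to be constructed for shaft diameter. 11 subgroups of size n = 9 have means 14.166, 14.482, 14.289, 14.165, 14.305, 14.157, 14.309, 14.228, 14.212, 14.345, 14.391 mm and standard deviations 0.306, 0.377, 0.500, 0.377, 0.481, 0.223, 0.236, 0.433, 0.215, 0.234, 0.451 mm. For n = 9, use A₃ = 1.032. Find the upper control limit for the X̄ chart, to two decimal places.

X̄̄ = (14.166 + 14.482 + 14.289 + 14.165 + 14.305 + 14.157 + 14.309 + 14.228 + 14.212 + 14.345 + 14.391) / 11 = 14.2772
s̄ = (0.306 + 0.377 + 0.500 + 0.377 + 0.481 + 0.223 + 0.236 + 0.433 + 0.215 + 0.234 + 0.451) / 11 = 0.3485
UCL = X̄̄ + A₃·s̄ = 14.2772 + 1.032 × 0.3485 = 14.6368

14.64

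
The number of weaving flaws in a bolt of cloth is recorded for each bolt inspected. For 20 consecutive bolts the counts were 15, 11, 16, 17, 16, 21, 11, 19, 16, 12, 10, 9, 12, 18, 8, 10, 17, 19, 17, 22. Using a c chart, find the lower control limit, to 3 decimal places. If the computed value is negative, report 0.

c̄ = (15 + 11 + 16 + 17 + 16 + 21 + 11 + 19 + 16 + 12 + 10 + 9 + 12 + 18 + 8 + 10 + 17 + 19 + 17 + 22) / 20 = 296 / 20 = 14.8000
LCL = c̄ − 3√c̄ = 14.8000 − 3 × 3.8471 = 3.2588

3.259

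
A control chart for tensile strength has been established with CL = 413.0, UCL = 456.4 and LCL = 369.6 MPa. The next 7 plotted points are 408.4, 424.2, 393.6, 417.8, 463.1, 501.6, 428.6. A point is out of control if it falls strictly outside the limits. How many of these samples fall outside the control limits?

2

Compare each point to [369.6, 456.4]: sample 5 = 463.1 > UCL; sample 6 = 501.6 > UCL.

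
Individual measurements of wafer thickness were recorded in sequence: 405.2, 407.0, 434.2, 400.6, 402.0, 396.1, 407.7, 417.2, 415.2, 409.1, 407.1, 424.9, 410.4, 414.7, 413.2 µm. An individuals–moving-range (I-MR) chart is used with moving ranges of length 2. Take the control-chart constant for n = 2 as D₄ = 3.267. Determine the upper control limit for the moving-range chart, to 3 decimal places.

32.483

Moving ranges: 1.8, 27.2, 33.6, 1.4, 5.9, 11.6, 9.5, 2.0, 6.1, 2.0, 17.8, 14.5, 4.3, 1.5; M̄R̄ = 139.2000 / 14 = 9.9429
UCL_MR = D₄·M̄R̄ = 3.267 × 9.9429 = 32.4833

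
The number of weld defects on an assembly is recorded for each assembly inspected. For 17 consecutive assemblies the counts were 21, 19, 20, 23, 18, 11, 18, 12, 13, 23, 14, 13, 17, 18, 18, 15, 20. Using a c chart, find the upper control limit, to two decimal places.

29.69

c̄ = (21 + 19 + 20 + 23 + 18 + 11 + 18 + 12 + 13 + 23 + 14 + 13 + 17 + 18 + 18 + 15 + 20) / 17 = 293 / 17 = 17.2353
UCL = c̄ + 3√c̄ = 17.2353 + 3 × √17.2353 = 17.2353 + 3 × 4.1515 = 29.6899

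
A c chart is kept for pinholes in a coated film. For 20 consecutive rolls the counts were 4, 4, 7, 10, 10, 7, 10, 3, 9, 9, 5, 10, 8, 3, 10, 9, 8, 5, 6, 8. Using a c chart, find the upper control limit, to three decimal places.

15.328

c̄ = (4 + 4 + 7 + 10 + 10 + 7 + 10 + 3 + 9 + 9 + 5 + 10 + 8 + 3 + 10 + 9 + 8 + 5 + 6 + 8) / 20 = 145 / 20 = 7.2500
UCL = c̄ + 3√c̄ = 7.2500 + 3 × √7.2500 = 7.2500 + 3 × 2.6926 = 15.3277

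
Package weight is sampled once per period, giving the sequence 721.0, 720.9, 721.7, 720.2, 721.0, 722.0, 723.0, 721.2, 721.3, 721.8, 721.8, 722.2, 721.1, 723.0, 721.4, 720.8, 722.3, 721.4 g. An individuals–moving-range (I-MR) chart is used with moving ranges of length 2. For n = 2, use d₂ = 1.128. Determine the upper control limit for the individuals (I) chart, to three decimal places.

724.002

X̄ = (721.0 + 720.9 + 721.7 + 720.2 + 721.0 + 722.0 + 723.0 + 721.2 + 721.3 + 721.8 + 721.8 + 722.2 + 721.1 + 723.0 + 721.4 + 720.8 + 722.3 + 721.4) / 18 = 721.5611
Moving ranges: 0.1, 0.8, 1.5, 0.8, 1.0, 1.0, 1.8, 0.1, 0.5, 0.0, 0.4, 1.1, 1.9, 1.6, 0.6, 1.5, 0.9; M̄R̄ = 15.6000 / 17 = 0.9176
UCL = X̄ + 3·M̄R̄/d₂ = 721.5611 + 3 × 0.9176 / 1.128 = 724.0017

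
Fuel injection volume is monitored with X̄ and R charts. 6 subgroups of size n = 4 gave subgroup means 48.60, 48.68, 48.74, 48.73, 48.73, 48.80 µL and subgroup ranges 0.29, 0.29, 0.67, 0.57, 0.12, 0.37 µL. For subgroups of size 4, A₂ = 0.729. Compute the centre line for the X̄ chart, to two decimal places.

X̄̄ = (48.60 + 48.68 + 48.74 + 48.73 + 48.73 + 48.80) / 6 = 292.2800 / 6 = 48.7133
CL = X̄̄ = 48.7133

48.71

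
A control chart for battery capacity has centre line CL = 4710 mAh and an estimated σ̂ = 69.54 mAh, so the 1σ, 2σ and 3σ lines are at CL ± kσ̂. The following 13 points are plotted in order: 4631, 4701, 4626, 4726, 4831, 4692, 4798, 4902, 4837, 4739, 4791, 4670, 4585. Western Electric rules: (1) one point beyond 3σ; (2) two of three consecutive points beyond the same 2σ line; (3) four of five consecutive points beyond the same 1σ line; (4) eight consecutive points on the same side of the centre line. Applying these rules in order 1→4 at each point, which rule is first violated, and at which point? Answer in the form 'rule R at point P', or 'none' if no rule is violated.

rule 3 at point 9

Zone of each point (C = within 1σ̂, B = 1σ̂–2σ̂, A = 2σ̂–3σ̂, * = beyond 3σ̂; sign = side of CL): 1:-B, 2:-C, 3:-B, 4:+C, 5:+B, 6:-C, 7:+B, 8:+A, 9:+B, 10:+C, 11:+B, 12:-C, 13:-B
Rule 3 (four of five consecutive points beyond the same 1σ limit) is satisfied at point 9.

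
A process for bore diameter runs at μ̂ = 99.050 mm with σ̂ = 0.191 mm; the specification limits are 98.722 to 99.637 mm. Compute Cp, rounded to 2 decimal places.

Cp = (USL − LSL) / (6σ̂) = (99.637 − 98.722) / (6 × 0.191) = 0.9150 / 1.1460 = 0.7984

0.80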